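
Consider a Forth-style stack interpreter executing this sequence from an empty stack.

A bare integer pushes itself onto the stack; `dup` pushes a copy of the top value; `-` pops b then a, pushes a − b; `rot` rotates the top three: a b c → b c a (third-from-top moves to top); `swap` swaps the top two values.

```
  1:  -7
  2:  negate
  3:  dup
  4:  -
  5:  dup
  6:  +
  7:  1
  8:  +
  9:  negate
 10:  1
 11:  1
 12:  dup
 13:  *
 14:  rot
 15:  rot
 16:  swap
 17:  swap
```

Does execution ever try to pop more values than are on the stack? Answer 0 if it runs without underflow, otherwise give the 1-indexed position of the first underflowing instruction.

-7      -7
negate  7
dup     7 7
-       0
dup     0 0
+       0
1       0 1
+       1
negate  -1
1       -1 1
1       -1 1 1
dup     -1 1 1 1
*       -1 1 1
rot     1 1 -1
rot     1 -1 1
swap    1 1 -1
swap    1 -1 1

0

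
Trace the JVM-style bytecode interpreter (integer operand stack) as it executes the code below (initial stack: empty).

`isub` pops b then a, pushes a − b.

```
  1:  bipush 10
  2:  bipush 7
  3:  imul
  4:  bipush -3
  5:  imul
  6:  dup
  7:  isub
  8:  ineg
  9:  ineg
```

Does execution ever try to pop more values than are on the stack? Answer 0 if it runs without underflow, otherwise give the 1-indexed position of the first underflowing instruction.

bipush 10 -> 10
bipush 7  -> 10 7
imul      -> 70
bipush -3 -> 70 -3
imul      -> -210
dup       -> -210 -210
isub      -> 0
ineg      -> 0
ineg      -> 0

0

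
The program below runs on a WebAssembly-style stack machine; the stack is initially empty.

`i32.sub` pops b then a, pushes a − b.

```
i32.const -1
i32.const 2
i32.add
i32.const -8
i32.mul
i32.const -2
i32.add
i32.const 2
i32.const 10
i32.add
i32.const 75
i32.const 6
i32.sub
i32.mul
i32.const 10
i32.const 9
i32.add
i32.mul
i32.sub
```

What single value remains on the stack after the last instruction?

-15742

i32.const -1  [-1]
i32.const 2   [-1, 2]
i32.add       [1]
i32.const -8  [1, -8]
i32.mul       [-8]
i32.const -2  [-8, -2]
i32.add       [-10]
i32.const 2   [-10, 2]
i32.const 10  [-10, 2, 10]
i32.add       [-10, 12]
i32.const 75  [-10, 12, 75]
i32.const 6   [-10, 12, 75, 6]
i32.sub       [-10, 12, 69]
i32.mul       [-10, 828]
i32.const 10  [-10, 828, 10]
i32.const 9   [-10, 828, 10, 9]
i32.add       [-10, 828, 19]
i32.mul       [-10, 15732]
i32.sub       [-15742]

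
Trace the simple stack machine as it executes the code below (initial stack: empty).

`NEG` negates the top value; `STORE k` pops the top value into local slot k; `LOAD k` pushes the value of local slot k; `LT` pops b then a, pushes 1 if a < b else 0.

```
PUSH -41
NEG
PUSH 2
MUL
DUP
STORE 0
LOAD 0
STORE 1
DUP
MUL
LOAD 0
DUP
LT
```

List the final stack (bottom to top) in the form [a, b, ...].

PUSH -41  [-41]
NEG       [41]
PUSH 2    [41, 2]
MUL       [82]
DUP       [82, 82]
STORE 0   [82]
LOAD 0    [82, 82]
STORE 1   [82]
DUP       [82, 82]
MUL       [6724]
LOAD 0    [6724, 82]
DUP       [6724, 82, 82]
LT        [6724, 0]

[6724, 0]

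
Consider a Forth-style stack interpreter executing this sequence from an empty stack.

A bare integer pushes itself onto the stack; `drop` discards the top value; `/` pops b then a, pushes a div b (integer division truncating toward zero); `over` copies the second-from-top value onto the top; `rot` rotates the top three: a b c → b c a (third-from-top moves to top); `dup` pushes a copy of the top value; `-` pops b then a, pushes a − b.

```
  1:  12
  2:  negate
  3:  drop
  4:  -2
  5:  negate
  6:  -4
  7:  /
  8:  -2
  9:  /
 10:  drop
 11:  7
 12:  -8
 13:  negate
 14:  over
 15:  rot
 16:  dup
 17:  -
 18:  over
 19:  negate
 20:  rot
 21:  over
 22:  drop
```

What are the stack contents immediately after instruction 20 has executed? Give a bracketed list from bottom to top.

12      [12]
negate  [-12]
drop    []
-2      [-2]
negate  [2]
-4      [2, -4]
/       [0]
-2      [0, -2]
/       [0]
drop    []
7       [7]
-8      [7, -8]
negate  [7, 8]
over    [7, 8, 7]
rot     [8, 7, 7]
dup     [8, 7, 7, 7]
-       [8, 7, 0]
over    [8, 7, 0, 7]
negate  [8, 7, 0, -7]
rot     [8, 0, -7, 7]

[8, 0, -7, 7]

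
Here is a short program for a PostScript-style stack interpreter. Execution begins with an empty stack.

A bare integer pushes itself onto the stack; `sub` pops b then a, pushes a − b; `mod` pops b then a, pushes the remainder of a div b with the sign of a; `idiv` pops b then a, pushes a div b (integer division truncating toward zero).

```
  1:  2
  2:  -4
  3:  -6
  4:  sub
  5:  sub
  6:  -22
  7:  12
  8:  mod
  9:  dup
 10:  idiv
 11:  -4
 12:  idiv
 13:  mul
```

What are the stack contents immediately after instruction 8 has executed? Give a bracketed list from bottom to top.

[0, -10]

2   : [2]
-4  : [2, -4]
-6  : [2, -4, -6]
sub : [2, 2]
sub : [0]
-22 : [0, -22]
12  : [0, -22, 12]
mod : [0, -10]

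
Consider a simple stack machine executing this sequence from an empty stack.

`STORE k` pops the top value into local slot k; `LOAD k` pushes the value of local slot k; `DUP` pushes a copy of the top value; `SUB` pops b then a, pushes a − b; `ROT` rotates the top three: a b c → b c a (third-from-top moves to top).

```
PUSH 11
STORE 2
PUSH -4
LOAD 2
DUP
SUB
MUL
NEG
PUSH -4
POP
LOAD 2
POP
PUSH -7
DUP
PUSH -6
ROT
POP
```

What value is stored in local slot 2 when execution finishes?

11

PUSH 11 → 11
STORE 2 → (empty)
PUSH -4 → -4
LOAD 2  → -4 11
DUP     → -4 11 11
SUB     → -4 0
MUL     → 0
NEG     → 0
PUSH -4 → 0 -4
POP     → 0
LOAD 2  → 0 11
POP     → 0
PUSH -7 → 0 -7
DUP     → 0 -7 -7
PUSH -6 → 0 -7 -7 -6
ROT     → 0 -7 -6 -7
POP     → 0 -7 -6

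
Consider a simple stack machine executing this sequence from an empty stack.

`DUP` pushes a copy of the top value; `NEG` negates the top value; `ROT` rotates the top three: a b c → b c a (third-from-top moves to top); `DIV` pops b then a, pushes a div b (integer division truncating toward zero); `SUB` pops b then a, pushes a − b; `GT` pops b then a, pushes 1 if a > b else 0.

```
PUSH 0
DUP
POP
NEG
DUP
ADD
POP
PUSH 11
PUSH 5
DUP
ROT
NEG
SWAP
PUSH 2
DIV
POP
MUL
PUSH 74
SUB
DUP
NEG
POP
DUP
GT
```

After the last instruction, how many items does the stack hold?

1

PUSH 0  : 0
DUP     : 0 0
POP     : 0
NEG     : 0
DUP     : 0 0
ADD     : 0
POP     : (empty)
PUSH 11 : 11
PUSH 5  : 11 5
DUP     : 11 5 5
ROT     : 5 5 11
NEG     : 5 5 -11
SWAP    : 5 -11 5
PUSH 2  : 5 -11 5 2
DIV     : 5 -11 2
POP     : 5 -11
MUL     : -55
PUSH 74 : -55 74
SUB     : -129
DUP     : -129 -129
NEG     : -129 129
POP     : -129
DUP     : -129 -129
GT      : 0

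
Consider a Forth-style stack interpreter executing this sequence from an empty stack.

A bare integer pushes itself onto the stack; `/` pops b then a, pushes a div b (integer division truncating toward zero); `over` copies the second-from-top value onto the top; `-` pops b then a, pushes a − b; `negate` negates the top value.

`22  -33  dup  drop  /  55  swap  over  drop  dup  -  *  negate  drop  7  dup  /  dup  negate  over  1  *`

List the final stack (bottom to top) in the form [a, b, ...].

22     → [22]
-33    → [22, -33]
dup    → [22, -33, -33]
drop   → [22, -33]
/      → [0]
55     → [0, 55]
swap   → [55, 0]
over   → [55, 0, 55]
drop   → [55, 0]
dup    → [55, 0, 0]
-      → [55, 0]
*      → [0]
negate → [0]
drop   → []
7      → [7]
dup    → [7, 7]
/      → [1]
dup    → [1, 1]
negate → [1, -1]
over   → [1, -1, 1]
1      → [1, -1, 1, 1]
*      → [1, -1, 1]

[1, -1, 1]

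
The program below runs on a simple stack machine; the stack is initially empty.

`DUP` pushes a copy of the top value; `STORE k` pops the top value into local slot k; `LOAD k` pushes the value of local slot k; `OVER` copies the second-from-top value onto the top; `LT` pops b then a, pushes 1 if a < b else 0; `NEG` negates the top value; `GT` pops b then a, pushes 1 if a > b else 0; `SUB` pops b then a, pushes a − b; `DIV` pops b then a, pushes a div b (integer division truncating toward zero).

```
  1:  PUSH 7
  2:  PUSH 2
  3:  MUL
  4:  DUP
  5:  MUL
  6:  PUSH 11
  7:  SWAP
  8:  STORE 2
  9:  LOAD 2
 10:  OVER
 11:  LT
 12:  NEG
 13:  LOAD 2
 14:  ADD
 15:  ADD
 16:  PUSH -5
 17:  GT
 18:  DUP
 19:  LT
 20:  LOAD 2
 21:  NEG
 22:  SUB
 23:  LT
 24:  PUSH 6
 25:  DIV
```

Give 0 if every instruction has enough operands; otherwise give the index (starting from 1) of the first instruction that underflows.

PUSH 7  : [7]
PUSH 2  : [7, 2]
MUL     : [14]
DUP     : [14, 14]
MUL     : [196]
PUSH 11 : [196, 11]
SWAP    : [11, 196]
STORE 2 : [11]
LOAD 2  : [11, 196]
OVER    : [11, 196, 11]
LT      : [11, 0]
NEG     : [11, 0]
LOAD 2  : [11, 0, 196]
ADD     : [11, 196]
ADD     : [207]
PUSH -5 : [207, -5]
GT      : [1]
DUP     : [1, 1]
LT      : [0]
LOAD 2  : [0, 196]
NEG     : [0, -196]
SUB     : [196]
LT  — needs 2 operands, stack has 1 → underflow

23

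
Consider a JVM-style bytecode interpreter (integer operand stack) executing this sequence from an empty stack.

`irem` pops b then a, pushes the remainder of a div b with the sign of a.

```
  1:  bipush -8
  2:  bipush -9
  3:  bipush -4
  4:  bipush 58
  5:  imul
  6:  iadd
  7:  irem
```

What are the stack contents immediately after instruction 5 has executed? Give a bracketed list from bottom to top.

[-8, -9, -232]

bipush -8 → [-8]
bipush -9 → [-8, -9]
bipush -4 → [-8, -9, -4]
bipush 58 → [-8, -9, -4, 58]
imul      → [-8, -9, -232]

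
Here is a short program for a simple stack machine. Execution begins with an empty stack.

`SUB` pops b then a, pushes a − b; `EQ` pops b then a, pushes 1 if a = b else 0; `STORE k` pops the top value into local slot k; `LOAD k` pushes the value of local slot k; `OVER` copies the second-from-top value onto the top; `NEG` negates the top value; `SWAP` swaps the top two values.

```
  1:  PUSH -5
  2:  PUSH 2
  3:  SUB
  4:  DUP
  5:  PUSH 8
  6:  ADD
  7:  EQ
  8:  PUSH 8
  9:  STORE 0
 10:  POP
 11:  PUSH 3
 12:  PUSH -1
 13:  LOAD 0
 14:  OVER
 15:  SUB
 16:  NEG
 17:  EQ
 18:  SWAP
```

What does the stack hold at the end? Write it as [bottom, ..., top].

[0, 3]

PUSH -5 → [-5]
PUSH 2  → [-5, 2]
SUB     → [-7]
DUP     → [-7, -7]
PUSH 8  → [-7, -7, 8]
ADD     → [-7, 1]
EQ      → [0]
PUSH 8  → [0, 8]
STORE 0 → [0]
POP     → []
PUSH 3  → [3]
PUSH -1 → [3, -1]
LOAD 0  → [3, -1, 8]
OVER    → [3, -1, 8, -1]
SUB     → [3, -1, 9]
NEG     → [3, -1, -9]
EQ      → [3, 0]
SWAP    → [0, 3]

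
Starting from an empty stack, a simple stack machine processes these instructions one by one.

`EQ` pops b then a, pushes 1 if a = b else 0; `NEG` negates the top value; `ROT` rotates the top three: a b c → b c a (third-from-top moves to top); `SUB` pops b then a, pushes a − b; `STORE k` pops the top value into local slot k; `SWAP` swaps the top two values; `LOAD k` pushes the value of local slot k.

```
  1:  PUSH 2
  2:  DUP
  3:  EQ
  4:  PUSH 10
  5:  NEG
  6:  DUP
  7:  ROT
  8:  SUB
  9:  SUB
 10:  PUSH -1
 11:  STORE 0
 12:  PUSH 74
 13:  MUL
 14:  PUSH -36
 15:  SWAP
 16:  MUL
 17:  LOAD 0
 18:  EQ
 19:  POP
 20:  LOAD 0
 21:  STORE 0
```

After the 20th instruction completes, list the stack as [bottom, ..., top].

[-1]

PUSH 2    [2]
DUP       [2, 2]
EQ        [1]
PUSH 10   [1, 10]
NEG       [1, -10]
DUP       [1, -10, -10]
ROT       [-10, -10, 1]
SUB       [-10, -11]
SUB       [1]
PUSH -1   [1, -1]
STORE 0   [1]
PUSH 74   [1, 74]
MUL       [74]
PUSH -36  [74, -36]
SWAP      [-36, 74]
MUL       [-2664]
LOAD 0    [-2664, -1]
EQ        [0]
POP       []
LOAD 0    [-1]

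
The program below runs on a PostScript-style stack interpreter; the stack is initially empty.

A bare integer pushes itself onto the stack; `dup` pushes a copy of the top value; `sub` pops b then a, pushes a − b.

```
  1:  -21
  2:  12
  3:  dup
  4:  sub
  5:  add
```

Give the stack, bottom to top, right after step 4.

[-21, 0]

-21 -> [-21]
12  -> [-21, 12]
dup -> [-21, 12, 12]
sub -> [-21, 0]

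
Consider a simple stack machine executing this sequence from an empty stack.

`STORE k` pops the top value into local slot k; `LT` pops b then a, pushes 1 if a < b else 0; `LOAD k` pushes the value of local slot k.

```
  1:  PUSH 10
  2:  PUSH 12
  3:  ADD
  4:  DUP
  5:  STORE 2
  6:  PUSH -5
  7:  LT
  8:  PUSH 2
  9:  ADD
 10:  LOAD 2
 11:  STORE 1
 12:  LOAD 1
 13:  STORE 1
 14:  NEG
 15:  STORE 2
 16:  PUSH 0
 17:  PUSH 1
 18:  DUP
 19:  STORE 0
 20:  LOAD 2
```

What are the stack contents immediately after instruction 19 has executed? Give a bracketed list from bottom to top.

PUSH 10 : 10
PUSH 12 : 10 12
ADD     : 22
DUP     : 22 22
STORE 2 : 22
PUSH -5 : 22 -5
LT      : 0
PUSH 2  : 0 2
ADD     : 2
LOAD 2  : 2 22
STORE 1 : 2
LOAD 1  : 2 22
STORE 1 : 2
NEG     : -2
STORE 2 : (empty)
PUSH 0  : 0
PUSH 1  : 0 1
DUP     : 0 1 1
STORE 0 : 0 1

[0, 1]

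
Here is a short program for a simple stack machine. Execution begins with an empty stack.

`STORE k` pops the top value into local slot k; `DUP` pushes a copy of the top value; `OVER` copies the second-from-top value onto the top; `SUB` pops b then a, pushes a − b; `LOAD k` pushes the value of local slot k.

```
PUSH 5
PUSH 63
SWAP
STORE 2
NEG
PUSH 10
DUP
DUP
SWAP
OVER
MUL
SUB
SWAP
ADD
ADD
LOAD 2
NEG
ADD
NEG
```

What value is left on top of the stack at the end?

PUSH 5  : 5
PUSH 63 : 5 63
SWAP    : 63 5
STORE 2 : 63
NEG     : -63
PUSH 10 : -63 10
DUP     : -63 10 10
DUP     : -63 10 10 10
SWAP    : -63 10 10 10
OVER    : -63 10 10 10 10
MUL     : -63 10 10 100
SUB     : -63 10 -90
SWAP    : -63 -90 10
ADD     : -63 -80
ADD     : -143
LOAD 2  : -143 5
NEG     : -143 -5
ADD     : -148
NEG     : 148

148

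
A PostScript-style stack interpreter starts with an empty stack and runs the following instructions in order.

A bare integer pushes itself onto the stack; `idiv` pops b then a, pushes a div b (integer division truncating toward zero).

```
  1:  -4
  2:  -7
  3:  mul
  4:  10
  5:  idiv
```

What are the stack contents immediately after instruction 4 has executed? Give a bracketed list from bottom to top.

[28, 10]

-4  -> [-4]
-7  -> [-4, -7]
mul -> [28]
10  -> [28, 10]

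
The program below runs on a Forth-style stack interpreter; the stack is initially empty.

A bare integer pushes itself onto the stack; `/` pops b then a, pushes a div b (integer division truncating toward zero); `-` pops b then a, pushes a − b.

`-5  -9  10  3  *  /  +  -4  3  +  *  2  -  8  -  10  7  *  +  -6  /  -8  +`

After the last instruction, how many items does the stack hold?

-5  -5
-9  -5 -9
10  -5 -9 10
3   -5 -9 10 3
*   -5 -9 30
/   -5 0
+   -5
-4  -5 -4
3   -5 -4 3
+   -5 -1
*   5
2   5 2
-   3
8   3 8
-   -5
10  -5 10
7   -5 10 7
*   -5 70
+   65
-6  65 -6
/   -10
-8  -10 -8
+   -18

1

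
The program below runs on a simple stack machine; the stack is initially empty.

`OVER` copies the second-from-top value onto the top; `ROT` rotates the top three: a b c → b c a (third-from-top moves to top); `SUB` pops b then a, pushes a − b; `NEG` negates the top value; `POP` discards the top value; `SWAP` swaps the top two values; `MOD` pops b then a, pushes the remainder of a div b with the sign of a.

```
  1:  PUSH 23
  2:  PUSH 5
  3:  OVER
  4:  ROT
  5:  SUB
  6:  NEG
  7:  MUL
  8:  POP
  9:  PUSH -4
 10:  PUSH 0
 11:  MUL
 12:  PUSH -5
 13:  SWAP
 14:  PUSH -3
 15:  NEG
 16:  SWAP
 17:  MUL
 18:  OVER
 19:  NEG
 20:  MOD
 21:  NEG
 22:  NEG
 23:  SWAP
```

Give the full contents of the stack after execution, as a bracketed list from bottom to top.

PUSH 23  23
PUSH 5   23 5
OVER     23 5 23
ROT      5 23 23
SUB      5 0
NEG      5 0
MUL      0
POP      (empty)
PUSH -4  -4
PUSH 0   -4 0
MUL      0
PUSH -5  0 -5
SWAP     -5 0
PUSH -3  -5 0 -3
NEG      -5 0 3
SWAP     -5 3 0
MUL      -5 0
OVER     -5 0 -5
NEG      -5 0 5
MOD      -5 0
NEG      -5 0
NEG      -5 0
SWAP     0 -5

[0, -5]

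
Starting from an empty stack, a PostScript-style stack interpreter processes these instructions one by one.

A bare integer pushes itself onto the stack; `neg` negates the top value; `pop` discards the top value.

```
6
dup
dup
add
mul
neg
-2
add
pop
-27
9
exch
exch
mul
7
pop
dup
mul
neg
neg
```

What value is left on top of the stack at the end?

59049

6    -> [6]
dup  -> [6, 6]
dup  -> [6, 6, 6]
add  -> [6, 12]
mul  -> [72]
neg  -> [-72]
-2   -> [-72, -2]
add  -> [-74]
pop  -> []
-27  -> [-27]
9    -> [-27, 9]
exch -> [9, -27]
exch -> [-27, 9]
mul  -> [-243]
7    -> [-243, 7]
pop  -> [-243]
dup  -> [-243, -243]
mul  -> [59049]
neg  -> [-59049]
neg  -> [59049]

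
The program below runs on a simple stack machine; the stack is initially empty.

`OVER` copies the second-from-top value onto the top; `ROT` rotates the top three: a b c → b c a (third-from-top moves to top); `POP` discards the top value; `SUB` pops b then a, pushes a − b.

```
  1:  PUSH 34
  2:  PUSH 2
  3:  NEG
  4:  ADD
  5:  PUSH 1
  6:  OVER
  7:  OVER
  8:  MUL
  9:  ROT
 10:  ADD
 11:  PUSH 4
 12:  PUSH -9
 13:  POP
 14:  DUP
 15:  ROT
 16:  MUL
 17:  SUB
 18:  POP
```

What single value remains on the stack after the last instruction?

PUSH 34 -> [34]
PUSH 2  -> [34, 2]
NEG     -> [34, -2]
ADD     -> [32]
PUSH 1  -> [32, 1]
OVER    -> [32, 1, 32]
OVER    -> [32, 1, 32, 1]
MUL     -> [32, 1, 32]
ROT     -> [1, 32, 32]
ADD     -> [1, 64]
PUSH 4  -> [1, 64, 4]
PUSH -9 -> [1, 64, 4, -9]
POP     -> [1, 64, 4]
DUP     -> [1, 64, 4, 4]
ROT     -> [1, 4, 4, 64]
MUL     -> [1, 4, 256]
SUB     -> [1, -252]
POP     -> [1]

1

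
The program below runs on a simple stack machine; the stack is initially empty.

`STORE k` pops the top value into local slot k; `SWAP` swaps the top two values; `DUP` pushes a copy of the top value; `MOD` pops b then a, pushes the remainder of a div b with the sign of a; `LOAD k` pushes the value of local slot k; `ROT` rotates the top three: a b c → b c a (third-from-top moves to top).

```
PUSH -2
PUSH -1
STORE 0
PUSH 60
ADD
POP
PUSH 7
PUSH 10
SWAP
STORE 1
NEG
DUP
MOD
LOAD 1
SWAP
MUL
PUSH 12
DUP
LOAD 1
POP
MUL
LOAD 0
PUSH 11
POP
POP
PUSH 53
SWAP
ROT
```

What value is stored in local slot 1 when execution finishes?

7

PUSH -2 -> -2
PUSH -1 -> -2 -1
STORE 0 -> -2
PUSH 60 -> -2 60
ADD     -> 58
POP     -> (empty)
PUSH 7  -> 7
PUSH 10 -> 7 10
SWAP    -> 10 7
STORE 1 -> 10
NEG     -> -10
DUP     -> -10 -10
MOD     -> 0
LOAD 1  -> 0 7
SWAP    -> 7 0
MUL     -> 0
PUSH 12 -> 0 12
DUP     -> 0 12 12
LOAD 1  -> 0 12 12 7
POP     -> 0 12 12
MUL     -> 0 144
LOAD 0  -> 0 144 -1
PUSH 11 -> 0 144 -1 11
POP     -> 0 144 -1
POP     -> 0 144
PUSH 53 -> 0 144 53
SWAP    -> 0 53 144
ROT     -> 53 144 0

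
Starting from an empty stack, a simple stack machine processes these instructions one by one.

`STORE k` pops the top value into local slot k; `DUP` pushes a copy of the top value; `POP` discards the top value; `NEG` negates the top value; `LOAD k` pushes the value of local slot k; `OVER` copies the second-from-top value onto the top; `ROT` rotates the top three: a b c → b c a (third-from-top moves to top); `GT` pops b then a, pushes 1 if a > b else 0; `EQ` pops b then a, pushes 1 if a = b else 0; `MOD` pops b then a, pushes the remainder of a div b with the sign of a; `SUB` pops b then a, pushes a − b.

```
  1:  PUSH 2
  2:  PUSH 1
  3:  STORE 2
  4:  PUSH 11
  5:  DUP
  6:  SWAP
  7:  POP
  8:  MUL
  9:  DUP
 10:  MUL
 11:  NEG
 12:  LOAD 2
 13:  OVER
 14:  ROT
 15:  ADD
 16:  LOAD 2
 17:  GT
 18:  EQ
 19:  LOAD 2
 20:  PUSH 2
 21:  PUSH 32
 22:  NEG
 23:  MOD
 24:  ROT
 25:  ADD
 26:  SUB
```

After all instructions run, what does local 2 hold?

1

PUSH 2  : 2
PUSH 1  : 2 1
STORE 2 : 2
PUSH 11 : 2 11
DUP     : 2 11 11
SWAP    : 2 11 11
POP     : 2 11
MUL     : 22
DUP     : 22 22
MUL     : 484
NEG     : -484
LOAD 2  : -484 1
OVER    : -484 1 -484
ROT     : 1 -484 -484
ADD     : 1 -968
LOAD 2  : 1 -968 1
GT      : 1 0
EQ      : 0
LOAD 2  : 0 1
PUSH 2  : 0 1 2
PUSH 32 : 0 1 2 32
NEG     : 0 1 2 -32
MOD     : 0 1 2
ROT     : 1 2 0
ADD     : 1 2
SUB     : -1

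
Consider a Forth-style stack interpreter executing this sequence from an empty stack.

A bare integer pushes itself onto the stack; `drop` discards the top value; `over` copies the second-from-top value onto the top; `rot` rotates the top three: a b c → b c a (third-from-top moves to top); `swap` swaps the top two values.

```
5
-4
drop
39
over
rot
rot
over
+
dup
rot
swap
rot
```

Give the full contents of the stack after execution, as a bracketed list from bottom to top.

5    → [5]
-4   → [5, -4]
drop → [5]
39   → [5, 39]
over → [5, 39, 5]
rot  → [39, 5, 5]
rot  → [5, 5, 39]
over → [5, 5, 39, 5]
+    → [5, 5, 44]
dup  → [5, 5, 44, 44]
rot  → [5, 44, 44, 5]
swap → [5, 44, 5, 44]
rot  → [5, 5, 44, 44]

[5, 5, 44, 44]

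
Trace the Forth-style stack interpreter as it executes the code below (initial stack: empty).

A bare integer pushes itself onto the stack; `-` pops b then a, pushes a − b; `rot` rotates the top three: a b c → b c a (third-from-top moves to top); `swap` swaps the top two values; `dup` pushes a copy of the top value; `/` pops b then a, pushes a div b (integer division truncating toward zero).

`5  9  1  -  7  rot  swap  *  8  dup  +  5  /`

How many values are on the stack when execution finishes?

5    → 5
9    → 5 9
1    → 5 9 1
-    → 5 8
7    → 5 8 7
rot  → 8 7 5
swap → 8 5 7
*    → 8 35
8    → 8 35 8
dup  → 8 35 8 8
+    → 8 35 16
5    → 8 35 16 5
/    → 8 35 3

3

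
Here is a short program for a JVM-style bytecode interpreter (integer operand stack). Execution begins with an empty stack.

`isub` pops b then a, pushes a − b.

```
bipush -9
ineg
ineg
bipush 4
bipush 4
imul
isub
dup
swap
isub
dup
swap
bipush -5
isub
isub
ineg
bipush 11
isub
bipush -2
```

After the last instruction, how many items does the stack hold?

bipush -9 → [-9]
ineg      → [9]
ineg      → [-9]
bipush 4  → [-9, 4]
bipush 4  → [-9, 4, 4]
imul      → [-9, 16]
isub      → [-25]
dup       → [-25, -25]
swap      → [-25, -25]
isub      → [0]
dup       → [0, 0]
swap      → [0, 0]
bipush -5 → [0, 0, -5]
isub      → [0, 5]
isub      → [-5]
ineg      → [5]
bipush 11 → [5, 11]
isub      → [-6]
bipush -2 → [-6, -2]

2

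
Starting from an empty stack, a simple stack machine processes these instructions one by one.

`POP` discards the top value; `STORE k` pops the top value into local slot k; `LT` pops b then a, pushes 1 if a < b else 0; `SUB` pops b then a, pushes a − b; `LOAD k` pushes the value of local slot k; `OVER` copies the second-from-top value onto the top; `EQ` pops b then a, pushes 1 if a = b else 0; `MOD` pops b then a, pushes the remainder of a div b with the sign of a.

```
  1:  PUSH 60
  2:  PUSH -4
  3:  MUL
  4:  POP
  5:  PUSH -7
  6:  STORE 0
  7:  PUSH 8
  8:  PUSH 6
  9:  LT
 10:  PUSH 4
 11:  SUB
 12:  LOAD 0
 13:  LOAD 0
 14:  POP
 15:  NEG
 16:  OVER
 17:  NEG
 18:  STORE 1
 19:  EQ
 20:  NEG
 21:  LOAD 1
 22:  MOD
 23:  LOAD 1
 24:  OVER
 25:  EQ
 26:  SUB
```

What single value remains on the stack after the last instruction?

0

PUSH 60 → 60
PUSH -4 → 60 -4
MUL     → -240
POP     → (empty)
PUSH -7 → -7
STORE 0 → (empty)
PUSH 8  → 8
PUSH 6  → 8 6
LT      → 0
PUSH 4  → 0 4
SUB     → -4
LOAD 0  → -4 -7
LOAD 0  → -4 -7 -7
POP     → -4 -7
NEG     → -4 7
OVER    → -4 7 -4
NEG     → -4 7 4
STORE 1 → -4 7
EQ      → 0
NEG     → 0
LOAD 1  → 0 4
MOD     → 0
LOAD 1  → 0 4
OVER    → 0 4 0
EQ      → 0 0
SUB     → 0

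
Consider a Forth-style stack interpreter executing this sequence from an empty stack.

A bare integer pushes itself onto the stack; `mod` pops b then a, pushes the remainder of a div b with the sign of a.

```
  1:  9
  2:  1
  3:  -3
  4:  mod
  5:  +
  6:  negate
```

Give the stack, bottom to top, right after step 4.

9   → 9
1   → 9 1
-3  → 9 1 -3
mod → 9 1

[9, 1]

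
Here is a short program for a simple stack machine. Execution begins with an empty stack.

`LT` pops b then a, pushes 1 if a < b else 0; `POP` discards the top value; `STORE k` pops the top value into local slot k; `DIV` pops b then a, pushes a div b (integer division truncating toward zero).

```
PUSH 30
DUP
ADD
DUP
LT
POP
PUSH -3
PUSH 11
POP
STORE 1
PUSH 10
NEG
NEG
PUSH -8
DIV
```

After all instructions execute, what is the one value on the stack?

PUSH 30 -> [30]
DUP     -> [30, 30]
ADD     -> [60]
DUP     -> [60, 60]
LT      -> [0]
POP     -> []
PUSH -3 -> [-3]
PUSH 11 -> [-3, 11]
POP     -> [-3]
STORE 1 -> []
PUSH 10 -> [10]
NEG     -> [-10]
NEG     -> [10]
PUSH -8 -> [10, -8]
DIV     -> [-1]

-1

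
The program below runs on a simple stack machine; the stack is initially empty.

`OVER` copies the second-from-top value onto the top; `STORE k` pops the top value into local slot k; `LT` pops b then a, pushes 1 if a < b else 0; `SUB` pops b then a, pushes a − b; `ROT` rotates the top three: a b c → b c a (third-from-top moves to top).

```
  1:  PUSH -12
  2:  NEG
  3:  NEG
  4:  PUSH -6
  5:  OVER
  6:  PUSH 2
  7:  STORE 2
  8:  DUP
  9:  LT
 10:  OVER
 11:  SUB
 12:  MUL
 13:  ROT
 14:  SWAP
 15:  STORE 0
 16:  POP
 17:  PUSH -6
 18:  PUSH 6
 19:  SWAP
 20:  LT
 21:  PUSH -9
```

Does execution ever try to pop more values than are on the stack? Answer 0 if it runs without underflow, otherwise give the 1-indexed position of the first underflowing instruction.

13

PUSH -12  [-12]
NEG       [12]
NEG       [-12]
PUSH -6   [-12, -6]
OVER      [-12, -6, -12]
PUSH 2    [-12, -6, -12, 2]
STORE 2   [-12, -6, -12]
DUP       [-12, -6, -12, -12]
LT        [-12, -6, 0]
OVER      [-12, -6, 0, -6]
SUB       [-12, -6, 6]
MUL       [-12, -36]
ROT  — needs 3 operands, stack has 2 → underflow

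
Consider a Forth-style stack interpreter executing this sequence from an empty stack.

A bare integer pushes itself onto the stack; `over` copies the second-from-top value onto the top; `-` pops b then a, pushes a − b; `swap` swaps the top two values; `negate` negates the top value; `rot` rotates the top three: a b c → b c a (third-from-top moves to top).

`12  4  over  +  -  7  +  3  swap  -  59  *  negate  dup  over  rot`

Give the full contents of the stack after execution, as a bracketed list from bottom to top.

12     : [12]
4      : [12, 4]
over   : [12, 4, 12]
+      : [12, 16]
-      : [-4]
7      : [-4, 7]
+      : [3]
3      : [3, 3]
swap   : [3, 3]
-      : [0]
59     : [0, 59]
*      : [0]
negate : [0]
dup    : [0, 0]
over   : [0, 0, 0]
rot    : [0, 0, 0]

[0, 0, 0]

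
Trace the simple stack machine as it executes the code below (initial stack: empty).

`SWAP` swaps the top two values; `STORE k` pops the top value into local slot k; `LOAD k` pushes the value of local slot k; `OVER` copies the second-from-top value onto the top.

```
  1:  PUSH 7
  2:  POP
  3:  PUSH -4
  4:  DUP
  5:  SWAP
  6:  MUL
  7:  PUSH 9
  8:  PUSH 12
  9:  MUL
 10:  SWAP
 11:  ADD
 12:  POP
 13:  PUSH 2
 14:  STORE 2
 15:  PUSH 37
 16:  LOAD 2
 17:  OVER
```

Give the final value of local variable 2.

2

PUSH 7  : [7]
POP     : []
PUSH -4 : [-4]
DUP     : [-4, -4]
SWAP    : [-4, -4]
MUL     : [16]
PUSH 9  : [16, 9]
PUSH 12 : [16, 9, 12]
MUL     : [16, 108]
SWAP    : [108, 16]
ADD     : [124]
POP     : []
PUSH 2  : [2]
STORE 2 : []
PUSH 37 : [37]
LOAD 2  : [37, 2]
OVER    : [37, 2, 37]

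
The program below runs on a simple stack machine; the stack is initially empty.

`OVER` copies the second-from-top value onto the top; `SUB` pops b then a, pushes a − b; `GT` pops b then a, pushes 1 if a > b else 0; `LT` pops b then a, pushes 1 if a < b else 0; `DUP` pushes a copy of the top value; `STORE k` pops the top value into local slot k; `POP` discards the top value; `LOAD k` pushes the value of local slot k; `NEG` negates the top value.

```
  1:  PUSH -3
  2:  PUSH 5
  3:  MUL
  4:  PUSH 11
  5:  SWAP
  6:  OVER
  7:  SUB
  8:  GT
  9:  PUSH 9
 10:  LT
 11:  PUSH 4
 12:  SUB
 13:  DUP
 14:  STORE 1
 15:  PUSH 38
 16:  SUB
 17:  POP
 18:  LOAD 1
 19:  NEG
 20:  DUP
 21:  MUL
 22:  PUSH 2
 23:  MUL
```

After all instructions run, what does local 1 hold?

-3

PUSH -3 → -3
PUSH 5  → -3 5
MUL     → -15
PUSH 11 → -15 11
SWAP    → 11 -15
OVER    → 11 -15 11
SUB     → 11 -26
GT      → 1
PUSH 9  → 1 9
LT      → 1
PUSH 4  → 1 4
SUB     → -3
DUP     → -3 -3
STORE 1 → -3
PUSH 38 → -3 38
SUB     → -41
POP     → (empty)
LOAD 1  → -3
NEG     → 3
DUP     → 3 3
MUL     → 9
PUSH 2  → 9 2
MUL     → 18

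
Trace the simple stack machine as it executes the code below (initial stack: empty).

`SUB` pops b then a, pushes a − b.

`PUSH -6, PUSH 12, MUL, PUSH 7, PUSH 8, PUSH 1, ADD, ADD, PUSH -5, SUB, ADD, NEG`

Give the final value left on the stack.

PUSH -6 : -6
PUSH 12 : -6 12
MUL     : -72
PUSH 7  : -72 7
PUSH 8  : -72 7 8
PUSH 1  : -72 7 8 1
ADD     : -72 7 9
ADD     : -72 16
PUSH -5 : -72 16 -5
SUB     : -72 21
ADD     : -51
NEG     : 51

51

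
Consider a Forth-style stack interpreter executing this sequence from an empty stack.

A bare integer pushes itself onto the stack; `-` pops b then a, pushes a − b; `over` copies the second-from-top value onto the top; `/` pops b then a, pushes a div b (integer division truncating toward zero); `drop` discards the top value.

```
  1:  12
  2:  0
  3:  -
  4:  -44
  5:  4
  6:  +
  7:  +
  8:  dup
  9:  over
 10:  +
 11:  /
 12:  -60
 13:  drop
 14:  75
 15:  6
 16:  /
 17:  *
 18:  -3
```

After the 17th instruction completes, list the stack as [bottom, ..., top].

12   → [12]
0    → [12, 0]
-    → [12]
-44  → [12, -44]
4    → [12, -44, 4]
+    → [12, -40]
+    → [-28]
dup  → [-28, -28]
over → [-28, -28, -28]
+    → [-28, -56]
/    → [0]
-60  → [0, -60]
drop → [0]
75   → [0, 75]
6    → [0, 75, 6]
/    → [0, 12]
*    → [0]

[0]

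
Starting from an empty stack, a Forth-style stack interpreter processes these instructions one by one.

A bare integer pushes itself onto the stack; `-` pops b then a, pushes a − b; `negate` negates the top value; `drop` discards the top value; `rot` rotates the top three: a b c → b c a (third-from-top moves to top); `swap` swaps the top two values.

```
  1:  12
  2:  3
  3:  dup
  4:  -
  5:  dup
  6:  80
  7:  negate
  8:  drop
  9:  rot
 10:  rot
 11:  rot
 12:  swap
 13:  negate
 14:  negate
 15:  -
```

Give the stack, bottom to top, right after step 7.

[12, 0, 0, -80]

12     : 12
3      : 12 3
dup    : 12 3 3
-      : 12 0
dup    : 12 0 0
80     : 12 0 0 80
negate : 12 0 0 -80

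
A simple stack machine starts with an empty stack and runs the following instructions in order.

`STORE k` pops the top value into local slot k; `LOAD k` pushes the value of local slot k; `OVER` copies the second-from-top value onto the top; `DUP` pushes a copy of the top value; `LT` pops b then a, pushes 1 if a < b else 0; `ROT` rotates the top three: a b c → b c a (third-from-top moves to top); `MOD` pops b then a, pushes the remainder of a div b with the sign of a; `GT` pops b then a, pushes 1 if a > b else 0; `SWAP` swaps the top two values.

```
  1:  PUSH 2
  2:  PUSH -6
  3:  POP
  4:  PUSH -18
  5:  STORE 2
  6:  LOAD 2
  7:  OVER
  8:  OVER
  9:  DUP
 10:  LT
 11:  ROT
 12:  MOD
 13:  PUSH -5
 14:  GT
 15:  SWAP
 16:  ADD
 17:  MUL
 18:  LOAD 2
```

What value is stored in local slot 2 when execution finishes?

PUSH 2   : [2]
PUSH -6  : [2, -6]
POP      : [2]
PUSH -18 : [2, -18]
STORE 2  : [2]
LOAD 2   : [2, -18]
OVER     : [2, -18, 2]
OVER     : [2, -18, 2, -18]
DUP      : [2, -18, 2, -18, -18]
LT       : [2, -18, 2, 0]
ROT      : [2, 2, 0, -18]
MOD      : [2, 2, 0]
PUSH -5  : [2, 2, 0, -5]
GT       : [2, 2, 1]
SWAP     : [2, 1, 2]
ADD      : [2, 3]
MUL      : [6]
LOAD 2   : [6, -18]

-18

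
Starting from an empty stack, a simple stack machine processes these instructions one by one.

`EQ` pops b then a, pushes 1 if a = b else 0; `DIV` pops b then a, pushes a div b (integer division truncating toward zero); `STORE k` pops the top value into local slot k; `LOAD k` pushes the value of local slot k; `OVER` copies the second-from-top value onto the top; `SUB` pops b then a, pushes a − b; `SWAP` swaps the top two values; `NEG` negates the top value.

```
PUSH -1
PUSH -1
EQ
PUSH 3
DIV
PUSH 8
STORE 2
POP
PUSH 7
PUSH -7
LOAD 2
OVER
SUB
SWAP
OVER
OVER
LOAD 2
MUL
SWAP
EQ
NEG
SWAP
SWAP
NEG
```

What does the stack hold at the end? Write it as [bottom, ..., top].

PUSH -1 -> -1
PUSH -1 -> -1 -1
EQ      -> 1
PUSH 3  -> 1 3
DIV     -> 0
PUSH 8  -> 0 8
STORE 2 -> 0
POP     -> (empty)
PUSH 7  -> 7
PUSH -7 -> 7 -7
LOAD 2  -> 7 -7 8
OVER    -> 7 -7 8 -7
SUB     -> 7 -7 15
SWAP    -> 7 15 -7
OVER    -> 7 15 -7 15
OVER    -> 7 15 -7 15 -7
LOAD 2  -> 7 15 -7 15 -7 8
MUL     -> 7 15 -7 15 -56
SWAP    -> 7 15 -7 -56 15
EQ      -> 7 15 -7 0
NEG     -> 7 15 -7 0
SWAP    -> 7 15 0 -7
SWAP    -> 7 15 -7 0
NEG     -> 7 15 -7 0

[7, 15, -7, 0]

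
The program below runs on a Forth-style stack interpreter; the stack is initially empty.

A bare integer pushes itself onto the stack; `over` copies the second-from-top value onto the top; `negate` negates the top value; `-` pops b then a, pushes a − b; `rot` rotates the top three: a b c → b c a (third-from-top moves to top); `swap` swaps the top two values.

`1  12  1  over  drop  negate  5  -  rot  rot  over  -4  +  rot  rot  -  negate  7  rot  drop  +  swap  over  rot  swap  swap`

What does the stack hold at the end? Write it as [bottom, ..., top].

[-6, 18, 18]

1      → 1
12     → 1 12
1      → 1 12 1
over   → 1 12 1 12
drop   → 1 12 1
negate → 1 12 -1
5      → 1 12 -1 5
-      → 1 12 -6
rot    → 12 -6 1
rot    → -6 1 12
over   → -6 1 12 1
-4     → -6 1 12 1 -4
+      → -6 1 12 -3
rot    → -6 12 -3 1
rot    → -6 -3 1 12
-      → -6 -3 -11
negate → -6 -3 11
7      → -6 -3 11 7
rot    → -6 11 7 -3
drop   → -6 11 7
+      → -6 18
swap   → 18 -6
over   → 18 -6 18
rot    → -6 18 18
swap   → -6 18 18
swap   → -6 18 18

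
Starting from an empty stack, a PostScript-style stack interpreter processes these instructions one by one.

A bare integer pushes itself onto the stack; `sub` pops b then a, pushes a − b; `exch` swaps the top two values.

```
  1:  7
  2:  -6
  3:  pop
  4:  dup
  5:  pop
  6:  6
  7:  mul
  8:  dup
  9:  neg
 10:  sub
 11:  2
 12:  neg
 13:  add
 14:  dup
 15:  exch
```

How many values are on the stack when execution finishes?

7    : 7
-6   : 7 -6
pop  : 7
dup  : 7 7
pop  : 7
6    : 7 6
mul  : 42
dup  : 42 42
neg  : 42 -42
sub  : 84
2    : 84 2
neg  : 84 -2
add  : 82
dup  : 82 82
exch : 82 82

2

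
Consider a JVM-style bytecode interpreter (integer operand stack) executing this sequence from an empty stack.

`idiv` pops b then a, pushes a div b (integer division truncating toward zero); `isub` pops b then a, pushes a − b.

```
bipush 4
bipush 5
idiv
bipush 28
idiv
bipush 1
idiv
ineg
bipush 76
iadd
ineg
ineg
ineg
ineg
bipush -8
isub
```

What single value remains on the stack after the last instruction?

bipush 4  : [4]
bipush 5  : [4, 5]
idiv      : [0]
bipush 28 : [0, 28]
idiv      : [0]
bipush 1  : [0, 1]
idiv      : [0]
ineg      : [0]
bipush 76 : [0, 76]
iadd      : [76]
ineg      : [-76]
ineg      : [76]
ineg      : [-76]
ineg      : [76]
bipush -8 : [76, -8]
isub      : [84]

84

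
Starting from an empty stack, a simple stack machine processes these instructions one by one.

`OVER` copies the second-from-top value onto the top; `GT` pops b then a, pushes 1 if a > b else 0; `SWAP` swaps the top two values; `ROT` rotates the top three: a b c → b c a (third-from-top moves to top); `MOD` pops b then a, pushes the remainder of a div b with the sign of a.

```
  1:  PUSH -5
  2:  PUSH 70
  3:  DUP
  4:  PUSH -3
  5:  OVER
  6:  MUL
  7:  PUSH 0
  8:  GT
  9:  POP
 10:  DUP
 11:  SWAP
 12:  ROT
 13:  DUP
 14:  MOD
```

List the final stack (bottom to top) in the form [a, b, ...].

[-5, 70, 70, 0]

PUSH -5 → [-5]
PUSH 70 → [-5, 70]
DUP     → [-5, 70, 70]
PUSH -3 → [-5, 70, 70, -3]
OVER    → [-5, 70, 70, -3, 70]
MUL     → [-5, 70, 70, -210]
PUSH 0  → [-5, 70, 70, -210, 0]
GT      → [-5, 70, 70, 0]
POP     → [-5, 70, 70]
DUP     → [-5, 70, 70, 70]
SWAP    → [-5, 70, 70, 70]
ROT     → [-5, 70, 70, 70]
DUP     → [-5, 70, 70, 70, 70]
MOD     → [-5, 70, 70, 0]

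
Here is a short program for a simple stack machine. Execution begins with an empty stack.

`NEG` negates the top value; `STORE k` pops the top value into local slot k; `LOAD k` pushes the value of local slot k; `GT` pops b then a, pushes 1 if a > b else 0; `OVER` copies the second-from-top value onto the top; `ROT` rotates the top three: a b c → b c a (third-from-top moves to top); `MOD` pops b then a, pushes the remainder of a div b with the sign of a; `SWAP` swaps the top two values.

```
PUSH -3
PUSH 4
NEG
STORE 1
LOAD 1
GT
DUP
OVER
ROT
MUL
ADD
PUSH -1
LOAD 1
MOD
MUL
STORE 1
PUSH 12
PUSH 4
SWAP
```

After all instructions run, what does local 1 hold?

PUSH -3 → -3
PUSH 4  → -3 4
NEG     → -3 -4
STORE 1 → -3
LOAD 1  → -3 -4
GT      → 1
DUP     → 1 1
OVER    → 1 1 1
ROT     → 1 1 1
MUL     → 1 1
ADD     → 2
PUSH -1 → 2 -1
LOAD 1  → 2 -1 -4
MOD     → 2 -1
MUL     → -2
STORE 1 → (empty)
PUSH 12 → 12
PUSH 4  → 12 4
SWAP    → 4 12

-2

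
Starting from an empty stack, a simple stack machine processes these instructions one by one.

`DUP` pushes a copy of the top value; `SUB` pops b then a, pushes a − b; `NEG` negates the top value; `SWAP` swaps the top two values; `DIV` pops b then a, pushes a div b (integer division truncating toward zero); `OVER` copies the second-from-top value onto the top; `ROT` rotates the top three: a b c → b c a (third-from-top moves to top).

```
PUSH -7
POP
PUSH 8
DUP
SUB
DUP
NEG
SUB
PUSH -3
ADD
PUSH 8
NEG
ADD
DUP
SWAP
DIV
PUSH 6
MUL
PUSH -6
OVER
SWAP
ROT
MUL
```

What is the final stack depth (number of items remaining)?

2

PUSH -7 → [-7]
POP     → []
PUSH 8  → [8]
DUP     → [8, 8]
SUB     → [0]
DUP     → [0, 0]
NEG     → [0, 0]
SUB     → [0]
PUSH -3 → [0, -3]
ADD     → [-3]
PUSH 8  → [-3, 8]
NEG     → [-3, -8]
ADD     → [-11]
DUP     → [-11, -11]
SWAP    → [-11, -11]
DIV     → [1]
PUSH 6  → [1, 6]
MUL     → [6]
PUSH -6 → [6, -6]
OVER    → [6, -6, 6]
SWAP    → [6, 6, -6]
ROT     → [6, -6, 6]
MUL     → [6, -36]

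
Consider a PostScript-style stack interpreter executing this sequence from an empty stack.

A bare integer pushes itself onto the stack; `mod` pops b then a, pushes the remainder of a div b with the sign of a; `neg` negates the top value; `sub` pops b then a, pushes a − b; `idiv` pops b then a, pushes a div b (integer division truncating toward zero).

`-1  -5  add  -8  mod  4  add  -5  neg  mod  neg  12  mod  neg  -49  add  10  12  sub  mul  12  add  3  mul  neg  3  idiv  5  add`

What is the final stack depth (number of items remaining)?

1

-1   -> -1
-5   -> -1 -5
add  -> -6
-8   -> -6 -8
mod  -> -6
4    -> -6 4
add  -> -2
-5   -> -2 -5
neg  -> -2 5
mod  -> -2
neg  -> 2
12   -> 2 12
mod  -> 2
neg  -> -2
-49  -> -2 -49
add  -> -51
10   -> -51 10
12   -> -51 10 12
sub  -> -51 -2
mul  -> 102
12   -> 102 12
add  -> 114
3    -> 114 3
mul  -> 342
neg  -> -342
3    -> -342 3
idiv -> -114
5    -> -114 5
add  -> -109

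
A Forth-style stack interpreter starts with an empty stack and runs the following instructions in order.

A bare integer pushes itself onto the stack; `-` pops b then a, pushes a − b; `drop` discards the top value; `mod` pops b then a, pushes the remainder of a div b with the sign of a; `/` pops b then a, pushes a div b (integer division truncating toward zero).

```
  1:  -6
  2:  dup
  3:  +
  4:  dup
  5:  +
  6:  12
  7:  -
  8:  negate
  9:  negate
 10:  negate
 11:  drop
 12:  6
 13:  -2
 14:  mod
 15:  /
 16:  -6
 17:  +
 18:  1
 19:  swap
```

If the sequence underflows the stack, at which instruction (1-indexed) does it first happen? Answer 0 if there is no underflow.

15

-6     -> -6
dup    -> -6 -6
+      -> -12
dup    -> -12 -12
+      -> -24
12     -> -24 12
-      -> -36
negate -> 36
negate -> -36
negate -> 36
drop   -> (empty)
6      -> 6
-2     -> 6 -2
mod    -> 0
/  — needs 2 operands, stack has 1 → underflow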